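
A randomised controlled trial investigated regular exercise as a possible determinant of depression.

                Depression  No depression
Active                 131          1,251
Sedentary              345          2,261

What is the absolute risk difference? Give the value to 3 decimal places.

-0.038

Cells: a = 131, b = 1251, c = 345, d = 2261.
Risk in exposed = 131/1382 = 0.094790; risk in unexposed = 345/2606 = 0.132387.
Risk difference = 0.094790 − 0.132387 = -0.037597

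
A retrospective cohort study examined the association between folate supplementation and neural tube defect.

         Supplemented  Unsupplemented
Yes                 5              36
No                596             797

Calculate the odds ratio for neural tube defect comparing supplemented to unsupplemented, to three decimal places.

Reading the table with exposure as columns: a = 5 (Supplemented, case), b = 596 (Supplemented, non-case), c = 36 (Unsupplemented, case), d = 797.
OR = (a·d)/(b·c) = (5 × 797) / (596 × 36) = 3985 / 21456 = 0.18573
Exposure is associated with lower odds of neural tube defect (OR = 0.19 < 1).

0.186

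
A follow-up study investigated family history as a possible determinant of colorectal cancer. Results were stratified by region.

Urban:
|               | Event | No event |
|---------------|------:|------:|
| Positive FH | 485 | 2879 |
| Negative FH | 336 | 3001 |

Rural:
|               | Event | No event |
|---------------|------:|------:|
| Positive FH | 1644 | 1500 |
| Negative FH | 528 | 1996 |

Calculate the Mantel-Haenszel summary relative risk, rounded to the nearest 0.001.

2.109

RR_MH = Σ(aᵢ·n₀ᵢ/nᵢ) / Σ(cᵢ·n₁ᵢ/nᵢ), with n₁ᵢ = aᵢ+bᵢ (exposed), n₀ᵢ = cᵢ+dᵢ (unexposed), nᵢ = n₁ᵢ+n₀ᵢ.
Stratum 1 (Urban): n₁ = 3364, n₀ = 3337, n = 6701; a·n₀/n = 485·3337/6701 = 241.5229; c·n₁/n = 336·3364/6701 = 168.6769
Stratum 2 (Rural): n₁ = 3144, n₀ = 2524, n = 5668; a·n₀/n = 1644·2524/5668 = 732.0847; c·n₁/n = 528·3144/5668 = 292.8779
RR_MH = (241.5229 + 732.0847) / (168.6769 + 292.8779) = 973.6076 / 461.5548 = 2.10941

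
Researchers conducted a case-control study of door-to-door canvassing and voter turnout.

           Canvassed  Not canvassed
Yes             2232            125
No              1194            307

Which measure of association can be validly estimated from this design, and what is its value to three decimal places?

4.591

Reading the table with exposure as columns: a = 2232 (Canvassed, case), b = 1194 (Canvassed, non-case), c = 125 (Not canvassed, case), d = 307.
This is a case-control study: participants were sampled on outcome status, so risks in the source population cannot be estimated directly — relative risk is not valid here. The odds ratio is the appropriate measure.
OR = (a·d)/(b·c) = (2232 × 307) / (1194 × 125) = 685224 / 149250 = 4.59112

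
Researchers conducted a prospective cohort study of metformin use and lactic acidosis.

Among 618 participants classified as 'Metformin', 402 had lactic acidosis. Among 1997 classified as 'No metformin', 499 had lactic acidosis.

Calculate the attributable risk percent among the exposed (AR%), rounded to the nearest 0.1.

61.6

From the description: a = 402, b = 216, c = 499, d = 1498.
Risk in exposed = 402/618 = 0.65049; risk in unexposed = 499/1997 = 0.24987.
RR = 0.65049/0.24987 = 2.60325
AR% = (RR − 1)/RR × 100 = (2.60325 − 1)/2.60325 × 100 = 61.5864%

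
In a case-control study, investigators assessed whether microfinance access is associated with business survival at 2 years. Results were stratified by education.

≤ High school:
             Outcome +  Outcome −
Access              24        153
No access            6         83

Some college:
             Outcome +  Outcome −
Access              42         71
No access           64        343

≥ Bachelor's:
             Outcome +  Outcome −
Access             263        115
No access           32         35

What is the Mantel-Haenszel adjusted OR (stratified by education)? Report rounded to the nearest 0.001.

2.731

OR_MH = Σ(aᵢdᵢ/nᵢ) / Σ(bᵢcᵢ/nᵢ), where nᵢ is the stratum total.
Stratum 1 (≤ High school): n = 266; a·d/n = 24·83/266 = 7.4887; b·c/n = 153·6/266 = 3.4511
Stratum 2 (Some college): n = 520; a·d/n = 42·343/520 = 27.7038; b·c/n = 71·64/520 = 8.7385
Stratum 3 (≥ Bachelor's): n = 445; a·d/n = 263·35/445 = 20.6854; b·c/n = 115·32/445 = 8.2697
OR_MH = (7.4887 + 27.7038 + 20.6854) / (3.4511 + 8.7385 + 8.2697) = 55.8780 / 20.4593 = 2.73118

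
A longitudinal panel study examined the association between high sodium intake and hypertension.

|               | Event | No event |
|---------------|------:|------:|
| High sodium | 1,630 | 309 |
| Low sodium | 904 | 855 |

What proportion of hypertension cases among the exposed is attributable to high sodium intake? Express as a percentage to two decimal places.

Cells: a = 1630, b = 309, c = 904, d = 855.
Risk in exposed = 1630/1939 = 0.84064; risk in unexposed = 904/1759 = 0.51393.
RR = 0.84064/0.51393 = 1.63571
AR% = (RR − 1)/RR × 100 = (1.63571 − 1)/1.63571 × 100 = 38.8646%

38.86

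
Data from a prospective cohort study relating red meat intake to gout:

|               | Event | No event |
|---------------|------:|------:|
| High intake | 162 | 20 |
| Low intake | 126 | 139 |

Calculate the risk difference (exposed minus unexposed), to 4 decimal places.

0.4146

Cells: a = 162, b = 20, c = 126, d = 139.
Risk in exposed = 162/182 = 0.890110; risk in unexposed = 126/265 = 0.475472.
Risk difference = 0.890110 − 0.475472 = 0.414638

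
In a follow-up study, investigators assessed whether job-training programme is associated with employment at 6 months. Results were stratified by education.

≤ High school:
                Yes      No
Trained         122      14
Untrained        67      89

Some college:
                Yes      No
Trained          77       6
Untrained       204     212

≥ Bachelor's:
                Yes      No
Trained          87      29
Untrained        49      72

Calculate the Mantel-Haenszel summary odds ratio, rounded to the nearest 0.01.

8.26

OR_MH = Σ(aᵢdᵢ/nᵢ) / Σ(bᵢcᵢ/nᵢ), where nᵢ is the stratum total.
Stratum 1 (≤ High school): n = 292; a·d/n = 122·89/292 = 37.1849; b·c/n = 14·67/292 = 3.2123
Stratum 2 (Some college): n = 499; a·d/n = 77·212/499 = 32.7134; b·c/n = 6·204/499 = 2.4529
Stratum 3 (≥ Bachelor's): n = 237; a·d/n = 87·72/237 = 26.4304; b·c/n = 29·49/237 = 5.9958
OR_MH = (37.1849 + 32.7134 + 26.4304) / (3.2123 + 2.4529 + 5.9958) = 96.3287 / 11.6610 = 8.26075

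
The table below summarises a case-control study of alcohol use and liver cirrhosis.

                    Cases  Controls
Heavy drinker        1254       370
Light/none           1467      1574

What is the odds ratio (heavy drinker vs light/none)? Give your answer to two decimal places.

3.64

Cells: a = 1254, b = 370, c = 1467, d = 1574.
OR = (a·d)/(b·c) = (1254 × 1574) / (370 × 1467) = 1973796 / 542790 = 3.63639
The odds of liver cirrhosis are about 3.64 times as high in the heavy drinker group.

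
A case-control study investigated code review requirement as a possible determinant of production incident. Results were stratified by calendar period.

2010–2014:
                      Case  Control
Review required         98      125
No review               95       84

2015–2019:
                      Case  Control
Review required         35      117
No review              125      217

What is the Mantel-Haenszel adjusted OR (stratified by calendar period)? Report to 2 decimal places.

OR_MH = Σ(aᵢdᵢ/nᵢ) / Σ(bᵢcᵢ/nᵢ), where nᵢ is the stratum total.
Stratum 1 (2010–2014): n = 402; a·d/n = 98·84/402 = 20.4776; b·c/n = 125·95/402 = 29.5398
Stratum 2 (2015–2019): n = 494; a·d/n = 35·217/494 = 15.3745; b·c/n = 117·125/494 = 29.6053
OR_MH = (20.4776 + 15.3745) / (29.5398 + 29.6053) = 35.8521 / 59.1451 = 0.60617

0.61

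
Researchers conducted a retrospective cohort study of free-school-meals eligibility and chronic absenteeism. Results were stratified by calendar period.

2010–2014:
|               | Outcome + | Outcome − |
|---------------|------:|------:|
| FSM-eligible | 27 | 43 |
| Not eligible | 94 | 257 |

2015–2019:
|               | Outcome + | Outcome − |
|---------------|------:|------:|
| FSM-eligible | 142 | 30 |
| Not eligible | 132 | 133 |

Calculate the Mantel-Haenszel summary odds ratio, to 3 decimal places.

3.199

OR_MH = Σ(aᵢdᵢ/nᵢ) / Σ(bᵢcᵢ/nᵢ), where nᵢ is the stratum total.
Stratum 1 (2010–2014): n = 421; a·d/n = 27·257/421 = 16.4822; b·c/n = 43·94/421 = 9.6010
Stratum 2 (2015–2019): n = 437; a·d/n = 142·133/437 = 43.2174; b·c/n = 30·132/437 = 9.0618
OR_MH = (16.4822 + 43.2174) / (9.6010 + 9.0618) = 59.6996 / 18.6627 = 3.19887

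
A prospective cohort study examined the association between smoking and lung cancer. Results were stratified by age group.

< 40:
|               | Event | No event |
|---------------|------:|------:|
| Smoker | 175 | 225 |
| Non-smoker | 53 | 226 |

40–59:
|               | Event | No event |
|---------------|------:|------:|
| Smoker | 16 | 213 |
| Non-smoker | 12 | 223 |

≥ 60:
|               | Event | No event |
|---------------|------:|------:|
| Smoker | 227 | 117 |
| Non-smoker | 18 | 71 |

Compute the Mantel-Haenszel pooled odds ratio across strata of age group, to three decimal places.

3.693

OR_MH = Σ(aᵢdᵢ/nᵢ) / Σ(bᵢcᵢ/nᵢ), where nᵢ is the stratum total.
Stratum 1 (< 40): n = 679; a·d/n = 175·226/679 = 58.2474; b·c/n = 225·53/679 = 17.5626
Stratum 2 (40–59): n = 464; a·d/n = 16·223/464 = 7.6897; b·c/n = 213·12/464 = 5.5086
Stratum 3 (≥ 60): n = 433; a·d/n = 227·71/433 = 37.2217; b·c/n = 117·18/433 = 4.8637
OR_MH = (58.2474 + 7.6897 + 37.2217) / (17.5626 + 5.5086 + 4.8637) = 103.1588 / 27.9350 = 3.69282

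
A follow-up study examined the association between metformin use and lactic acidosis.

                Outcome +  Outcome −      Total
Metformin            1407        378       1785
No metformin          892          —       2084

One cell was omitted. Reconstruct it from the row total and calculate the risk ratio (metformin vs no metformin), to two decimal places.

The missing cell is in the unexposed row: 2084 − 892 = 1192.
So a = 1407, b = 378, c = 892, d = 1192.
RR = [a/(a+b)] / [c/(c+d)] = (1407/1785) / (892/2084) = 0.78824/0.42802 = 1.84157

1.84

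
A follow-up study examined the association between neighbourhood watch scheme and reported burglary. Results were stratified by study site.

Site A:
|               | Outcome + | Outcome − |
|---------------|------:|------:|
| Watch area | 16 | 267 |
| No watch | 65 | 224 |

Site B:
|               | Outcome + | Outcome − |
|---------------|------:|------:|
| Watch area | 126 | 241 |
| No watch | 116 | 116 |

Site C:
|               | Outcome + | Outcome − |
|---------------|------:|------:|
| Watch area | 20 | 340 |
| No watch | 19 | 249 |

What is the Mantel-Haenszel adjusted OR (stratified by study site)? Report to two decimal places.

0.44

OR_MH = Σ(aᵢdᵢ/nᵢ) / Σ(bᵢcᵢ/nᵢ), where nᵢ is the stratum total.
Stratum 1 (Site A): n = 572; a·d/n = 16·224/572 = 6.2657; b·c/n = 267·65/572 = 30.3409
Stratum 2 (Site B): n = 599; a·d/n = 126·116/599 = 24.4007; b·c/n = 241·116/599 = 46.6711
Stratum 3 (Site C): n = 628; a·d/n = 20·249/628 = 7.9299; b·c/n = 340·19/628 = 10.2866
OR_MH = (6.2657 + 24.4007 + 7.9299) / (30.3409 + 46.6711 + 10.2866) = 38.5963 / 87.2987 = 0.44212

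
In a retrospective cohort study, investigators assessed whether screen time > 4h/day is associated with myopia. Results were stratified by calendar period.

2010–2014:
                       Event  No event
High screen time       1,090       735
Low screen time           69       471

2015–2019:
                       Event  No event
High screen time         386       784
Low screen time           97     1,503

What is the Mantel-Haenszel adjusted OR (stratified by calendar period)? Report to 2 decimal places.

OR_MH = Σ(aᵢdᵢ/nᵢ) / Σ(bᵢcᵢ/nᵢ), where nᵢ is the stratum total.
Stratum 1 (2010–2014): n = 2365; a·d/n = 1090·471/2365 = 217.0782; b·c/n = 735·69/2365 = 21.4440
Stratum 2 (2015–2019): n = 2770; a·d/n = 386·1503/2770 = 209.4433; b·c/n = 784·97/2770 = 27.4542
OR_MH = (217.0782 + 209.4433) / (21.4440 + 27.4542) = 426.5215 / 48.8981 = 8.72266

8.72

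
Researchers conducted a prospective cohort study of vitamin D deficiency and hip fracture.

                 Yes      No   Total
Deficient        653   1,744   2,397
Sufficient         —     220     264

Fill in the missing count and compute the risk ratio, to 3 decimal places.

1.635

The missing cell is in the unexposed row: 264 − 220 = 44.
So a = 653, b = 1744, c = 44, d = 220.
RR = [a/(a+b)] / [c/(c+d)] = (653/2397) / (44/264) = 0.27242/0.16667 = 1.63454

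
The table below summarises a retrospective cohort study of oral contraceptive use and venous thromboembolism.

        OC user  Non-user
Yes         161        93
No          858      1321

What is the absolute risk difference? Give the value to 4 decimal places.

0.0922

Reading the table with exposure as columns: a = 161 (OC user, case), b = 858 (OC user, non-case), c = 93 (Non-user, case), d = 1321.
Risk in exposed = 161/1019 = 0.157998; risk in unexposed = 93/1414 = 0.065771.
Risk difference = 0.157998 − 0.065771 = 0.092227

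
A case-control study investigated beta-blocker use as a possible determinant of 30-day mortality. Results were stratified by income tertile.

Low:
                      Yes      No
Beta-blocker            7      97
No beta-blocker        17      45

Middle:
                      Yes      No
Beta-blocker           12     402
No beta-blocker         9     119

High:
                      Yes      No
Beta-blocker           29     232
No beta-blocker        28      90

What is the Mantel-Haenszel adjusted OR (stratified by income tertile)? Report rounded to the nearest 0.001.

OR_MH = Σ(aᵢdᵢ/nᵢ) / Σ(bᵢcᵢ/nᵢ), where nᵢ is the stratum total.
Stratum 1 (Low): n = 166; a·d/n = 7·45/166 = 1.8976; b·c/n = 97·17/166 = 9.9337
Stratum 2 (Middle): n = 542; a·d/n = 12·119/542 = 2.6347; b·c/n = 402·9/542 = 6.6753
Stratum 3 (High): n = 379; a·d/n = 29·90/379 = 6.8865; b·c/n = 232·28/379 = 17.1398
OR_MH = (1.8976 + 2.6347 + 6.8865) / (9.9337 + 6.6753 + 17.1398) = 11.4188 / 33.7489 = 0.33835

0.338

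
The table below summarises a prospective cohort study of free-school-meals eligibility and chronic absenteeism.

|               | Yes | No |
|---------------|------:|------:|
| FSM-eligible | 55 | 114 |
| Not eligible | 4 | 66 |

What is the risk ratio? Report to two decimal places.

5.70

Cells: a = 55, b = 114, c = 4, d = 66.
Risk in exposed = 55/169 = 0.32544; risk in unexposed = 4/70 = 0.05714.
RR = 0.32544 / 0.05714 = 5.69527
The risk among the exposed is 5.70 times that among the unexposed.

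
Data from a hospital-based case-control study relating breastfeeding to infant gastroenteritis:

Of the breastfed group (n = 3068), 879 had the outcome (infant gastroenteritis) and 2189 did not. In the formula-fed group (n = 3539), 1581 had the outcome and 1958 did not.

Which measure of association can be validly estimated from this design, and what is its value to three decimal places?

0.497

From the description: a = 879, b = 2189, c = 1581, d = 1958.
This is a hospital-based case-control study: participants were sampled on outcome status, so risks in the source population cannot be estimated directly — relative risk is not valid here. The odds ratio is the appropriate measure.
OR = (a·d)/(b·c) = (879 × 1958) / (2189 × 1581) = 1721082 / 3460809 = 0.49731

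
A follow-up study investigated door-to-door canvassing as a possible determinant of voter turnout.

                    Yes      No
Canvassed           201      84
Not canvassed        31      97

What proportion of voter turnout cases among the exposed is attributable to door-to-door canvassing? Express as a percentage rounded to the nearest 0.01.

65.66

Cells: a = 201, b = 84, c = 31, d = 97.
Risk in exposed = 201/285 = 0.70526; risk in unexposed = 31/128 = 0.24219.
RR = 0.70526/0.24219 = 2.91205
AR% = (RR − 1)/RR × 100 = (2.91205 − 1)/2.91205 × 100 = 65.6600%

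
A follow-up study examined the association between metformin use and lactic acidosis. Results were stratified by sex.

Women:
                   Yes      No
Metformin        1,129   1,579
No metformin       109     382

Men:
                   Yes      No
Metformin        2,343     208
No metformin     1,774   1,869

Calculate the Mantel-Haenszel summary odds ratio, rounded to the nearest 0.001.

7.425

OR_MH = Σ(aᵢdᵢ/nᵢ) / Σ(bᵢcᵢ/nᵢ), where nᵢ is the stratum total.
Stratum 1 (Women): n = 3199; a·d/n = 1129·382/3199 = 134.8165; b·c/n = 1579·109/3199 = 53.8015
Stratum 2 (Men): n = 6194; a·d/n = 2343·1869/6194 = 706.9853; b·c/n = 208·1774/6194 = 59.5725
OR_MH = (134.8165 + 706.9853) / (53.8015 + 59.5725) = 841.8018 / 113.3740 = 7.42500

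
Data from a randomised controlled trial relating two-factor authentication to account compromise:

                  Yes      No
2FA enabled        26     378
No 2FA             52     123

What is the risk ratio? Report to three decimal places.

0.217

Cells: a = 26, b = 378, c = 52, d = 123.
Risk in exposed = 26/404 = 0.06436; risk in unexposed = 52/175 = 0.29714.
RR = 0.06436 / 0.29714 = 0.21658
The risk is 78% lower among the exposed than among the unexposed.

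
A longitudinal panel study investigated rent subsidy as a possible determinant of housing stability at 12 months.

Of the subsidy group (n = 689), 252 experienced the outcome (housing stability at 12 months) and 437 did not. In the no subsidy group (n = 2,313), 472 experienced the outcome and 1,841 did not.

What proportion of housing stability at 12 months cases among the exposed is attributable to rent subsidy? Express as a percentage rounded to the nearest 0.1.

From the description: a = 252, b = 437, c = 472, d = 1841.
Risk in exposed = 252/689 = 0.36575; risk in unexposed = 472/2313 = 0.20406.
RR = 0.36575/0.20406 = 1.79232
AR% = (RR − 1)/RR × 100 = (1.79232 − 1)/1.79232 × 100 = 44.2063%

44.2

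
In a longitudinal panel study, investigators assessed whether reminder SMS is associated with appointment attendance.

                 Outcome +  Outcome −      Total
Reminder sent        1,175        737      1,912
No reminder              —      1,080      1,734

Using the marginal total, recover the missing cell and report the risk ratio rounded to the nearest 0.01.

The missing cell is in the unexposed row: 1734 − 1080 = 654.
So a = 1175, b = 737, c = 654, d = 1080.
RR = [a/(a+b)] / [c/(c+d)] = (1175/1912) / (654/1734) = 0.61454/0.37716 = 1.62938

1.63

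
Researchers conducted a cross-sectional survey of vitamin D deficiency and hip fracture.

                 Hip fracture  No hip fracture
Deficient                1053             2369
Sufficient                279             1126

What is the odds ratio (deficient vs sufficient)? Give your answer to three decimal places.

1.794

Cells: a = 1053, b = 2369, c = 279, d = 1126.
OR = (a·d)/(b·c) = (1053 × 1126) / (2369 × 279) = 1185678 / 660951 = 1.79390
The odds of hip fracture are about 1.79 times as high in the deficient group.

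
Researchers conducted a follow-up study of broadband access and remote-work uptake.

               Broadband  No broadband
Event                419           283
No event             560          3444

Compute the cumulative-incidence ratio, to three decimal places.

5.636

Reading the table with exposure as columns: a = 419 (Broadband, case), b = 560 (Broadband, non-case), c = 283 (No broadband, case), d = 3444.
Risk in exposed = 419/979 = 0.42799; risk in unexposed = 283/3727 = 0.07593.
RR = 0.42799 / 0.07593 = 5.63643
The risk among the exposed is 5.64 times that among the unexposed.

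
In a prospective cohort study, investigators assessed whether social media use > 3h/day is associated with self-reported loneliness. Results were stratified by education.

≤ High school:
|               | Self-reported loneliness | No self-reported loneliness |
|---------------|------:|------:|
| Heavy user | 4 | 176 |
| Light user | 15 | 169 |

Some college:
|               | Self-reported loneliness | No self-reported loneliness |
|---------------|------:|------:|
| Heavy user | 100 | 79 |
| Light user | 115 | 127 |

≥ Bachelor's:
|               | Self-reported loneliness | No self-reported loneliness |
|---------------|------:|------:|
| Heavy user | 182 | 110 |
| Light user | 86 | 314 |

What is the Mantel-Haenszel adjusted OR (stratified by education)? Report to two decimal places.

2.70

OR_MH = Σ(aᵢdᵢ/nᵢ) / Σ(bᵢcᵢ/nᵢ), where nᵢ is the stratum total.
Stratum 1 (≤ High school): n = 364; a·d/n = 4·169/364 = 1.8571; b·c/n = 176·15/364 = 7.2527
Stratum 2 (Some college): n = 421; a·d/n = 100·127/421 = 30.1663; b·c/n = 79·115/421 = 21.5796
Stratum 3 (≥ Bachelor's): n = 692; a·d/n = 182·314/692 = 82.5838; b·c/n = 110·86/692 = 13.6705
OR_MH = (1.8571 + 30.1663 + 82.5838) / (7.2527 + 21.5796 + 13.6705) = 114.6072 / 42.5028 = 2.69646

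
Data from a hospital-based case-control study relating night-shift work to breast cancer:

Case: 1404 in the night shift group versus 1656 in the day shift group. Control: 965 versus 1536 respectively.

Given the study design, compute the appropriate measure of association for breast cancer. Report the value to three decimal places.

1.349

From the description: a = 1404, b = 965, c = 1656, d = 1536.
This is a hospital-based case-control study: participants were sampled on outcome status, so risks in the source population cannot be estimated directly — relative risk is not valid here. The odds ratio is the appropriate measure.
OR = (a·d)/(b·c) = (1404 × 1536) / (965 × 1656) = 2156544 / 1598040 = 1.34949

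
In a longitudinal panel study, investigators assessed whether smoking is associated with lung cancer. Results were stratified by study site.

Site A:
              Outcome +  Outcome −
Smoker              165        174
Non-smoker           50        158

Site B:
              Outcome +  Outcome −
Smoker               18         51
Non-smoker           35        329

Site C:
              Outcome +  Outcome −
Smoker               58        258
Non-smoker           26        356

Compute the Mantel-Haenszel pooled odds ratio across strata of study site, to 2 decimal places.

OR_MH = Σ(aᵢdᵢ/nᵢ) / Σ(bᵢcᵢ/nᵢ), where nᵢ is the stratum total.
Stratum 1 (Site A): n = 547; a·d/n = 165·158/547 = 47.6600; b·c/n = 174·50/547 = 15.9049
Stratum 2 (Site B): n = 433; a·d/n = 18·329/433 = 13.6767; b·c/n = 51·35/433 = 4.1224
Stratum 3 (Site C): n = 698; a·d/n = 58·356/698 = 29.5817; b·c/n = 258·26/698 = 9.6103
OR_MH = (47.6600 + 13.6767 + 29.5817) / (15.9049 + 4.1224 + 9.6103) = 90.9183 / 29.6377 = 3.06766

3.07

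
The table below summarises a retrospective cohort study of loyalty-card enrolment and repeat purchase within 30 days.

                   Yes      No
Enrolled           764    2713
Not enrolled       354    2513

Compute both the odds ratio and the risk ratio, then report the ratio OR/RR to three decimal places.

Cells: a = 764, b = 2713, c = 354, d = 2513.
OR = (764·2513)/(2713·354) = 1919932/960402 = 1.99909
Risk in exposed = 764/3477 = 0.21973; risk in unexposed = 354/2867 = 0.12347; RR = 1.77956
OR/RR = 1.99909 / 1.77956 = 1.12336
The outcome is not rare, so the OR lies further from 1 than the RR.

1.123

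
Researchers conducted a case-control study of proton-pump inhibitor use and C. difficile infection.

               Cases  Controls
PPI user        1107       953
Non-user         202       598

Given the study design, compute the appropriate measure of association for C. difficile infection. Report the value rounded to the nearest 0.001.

Cells: a = 1107, b = 953, c = 202, d = 598.
This is a case-control study: participants were sampled on outcome status, so risks in the source population cannot be estimated directly — relative risk is not valid here. The odds ratio is the appropriate measure.
OR = (a·d)/(b·c) = (1107 × 598) / (953 × 202) = 661986 / 192506 = 3.43878

3.439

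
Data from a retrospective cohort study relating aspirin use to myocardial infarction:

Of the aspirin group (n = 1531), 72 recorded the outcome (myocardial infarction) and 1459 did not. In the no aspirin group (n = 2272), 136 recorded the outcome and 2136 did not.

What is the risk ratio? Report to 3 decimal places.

0.786

From the description: a = 72, b = 1459, c = 136, d = 2136.
Risk in exposed = 72/1531 = 0.04703; risk in unexposed = 136/2272 = 0.05986.
RR = 0.04703 / 0.05986 = 0.78565
The risk is 21% lower among the exposed than among the unexposed.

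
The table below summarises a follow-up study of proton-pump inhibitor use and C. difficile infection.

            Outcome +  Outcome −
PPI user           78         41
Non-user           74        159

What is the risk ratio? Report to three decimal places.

Cells: a = 78, b = 41, c = 74, d = 159.
Risk in exposed = 78/119 = 0.65546; risk in unexposed = 74/233 = 0.31760.
RR = 0.65546 / 0.31760 = 2.06382
The risk among the exposed is 2.06 times that among the unexposed.

2.064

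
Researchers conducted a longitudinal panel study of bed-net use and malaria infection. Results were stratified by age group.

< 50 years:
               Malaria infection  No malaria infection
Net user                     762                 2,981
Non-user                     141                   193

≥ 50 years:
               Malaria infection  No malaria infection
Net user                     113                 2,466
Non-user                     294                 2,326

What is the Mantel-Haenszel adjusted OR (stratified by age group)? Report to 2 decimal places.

OR_MH = Σ(aᵢdᵢ/nᵢ) / Σ(bᵢcᵢ/nᵢ), where nᵢ is the stratum total.
Stratum 1 (< 50 years): n = 4077; a·d/n = 762·193/4077 = 36.0721; b·c/n = 2981·141/4077 = 103.0957
Stratum 2 (≥ 50 years): n = 5199; a·d/n = 113·2326/5199 = 50.5555; b·c/n = 2466·294/5199 = 139.4507
OR_MH = (36.0721 + 50.5555) / (103.0957 + 139.4507) = 86.6276 / 242.5463 = 0.35716

0.36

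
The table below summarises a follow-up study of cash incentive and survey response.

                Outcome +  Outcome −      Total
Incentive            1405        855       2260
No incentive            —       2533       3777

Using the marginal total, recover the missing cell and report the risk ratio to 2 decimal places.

1.89

The missing cell is in the unexposed row: 3777 − 2533 = 1244.
So a = 1405, b = 855, c = 1244, d = 2533.
RR = [a/(a+b)] / [c/(c+d)] = (1405/2260) / (1244/3777) = 0.62168/0.32936 = 1.88753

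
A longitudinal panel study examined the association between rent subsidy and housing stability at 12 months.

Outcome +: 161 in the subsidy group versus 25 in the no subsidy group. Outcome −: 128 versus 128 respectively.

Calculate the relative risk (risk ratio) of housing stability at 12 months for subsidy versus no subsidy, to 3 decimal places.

From the description: a = 161, b = 128, c = 25, d = 128.
Risk in exposed = 161/289 = 0.55709; risk in unexposed = 25/153 = 0.16340.
RR = 0.55709 / 0.16340 = 3.40941
The risk among the exposed is 3.41 times that among the unexposed.

3.409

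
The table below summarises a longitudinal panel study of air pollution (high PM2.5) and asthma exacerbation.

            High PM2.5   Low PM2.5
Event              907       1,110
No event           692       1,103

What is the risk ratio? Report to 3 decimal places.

Reading the table with exposure as columns: a = 907 (High PM2.5, case), b = 692 (High PM2.5, non-case), c = 1110 (Low PM2.5, case), d = 1103.
Risk in exposed = 907/1599 = 0.56723; risk in unexposed = 1110/2213 = 0.50158.
RR = 0.56723 / 0.50158 = 1.13088
The risk among the exposed is 1.13 times that among the unexposed.

1.131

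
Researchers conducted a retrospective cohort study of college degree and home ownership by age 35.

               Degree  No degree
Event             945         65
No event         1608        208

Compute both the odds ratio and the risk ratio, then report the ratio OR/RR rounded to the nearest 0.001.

Reading the table with exposure as columns: a = 945 (Degree, case), b = 1608 (Degree, non-case), c = 65 (No degree, case), d = 208.
OR = (945·208)/(1608·65) = 196560/104520 = 1.88060
Risk in exposed = 945/2553 = 0.37015; risk in unexposed = 65/273 = 0.23810; RR = 1.55464
OR/RR = 1.88060 / 1.55464 = 1.20967
The outcome is not rare, so the OR lies further from 1 than the RR.

1.210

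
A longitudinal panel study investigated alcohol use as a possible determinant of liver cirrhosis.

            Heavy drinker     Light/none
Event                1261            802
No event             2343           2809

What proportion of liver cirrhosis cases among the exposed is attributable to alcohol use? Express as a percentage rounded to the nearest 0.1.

Reading the table with exposure as columns: a = 1261 (Heavy drinker, case), b = 2343 (Heavy drinker, non-case), c = 802 (Light/none, case), d = 2809.
Risk in exposed = 1261/3604 = 0.34989; risk in unexposed = 802/3611 = 0.22210.
RR = 0.34989/0.22210 = 1.57537
AR% = (RR − 1)/RR × 100 = (1.57537 − 1)/1.57537 × 100 = 36.5230%

36.5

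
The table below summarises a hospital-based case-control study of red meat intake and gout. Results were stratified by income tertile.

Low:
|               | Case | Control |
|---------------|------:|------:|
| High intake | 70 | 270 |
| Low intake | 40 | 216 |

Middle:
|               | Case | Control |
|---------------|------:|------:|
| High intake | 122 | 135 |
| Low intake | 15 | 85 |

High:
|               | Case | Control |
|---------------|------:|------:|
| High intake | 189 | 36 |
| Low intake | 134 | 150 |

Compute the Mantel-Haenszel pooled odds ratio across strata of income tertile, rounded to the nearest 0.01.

3.31

OR_MH = Σ(aᵢdᵢ/nᵢ) / Σ(bᵢcᵢ/nᵢ), where nᵢ is the stratum total.
Stratum 1 (Low): n = 596; a·d/n = 70·216/596 = 25.3691; b·c/n = 270·40/596 = 18.1208
Stratum 2 (Middle): n = 357; a·d/n = 122·85/357 = 29.0476; b·c/n = 135·15/357 = 5.6723
Stratum 3 (High): n = 509; a·d/n = 189·150/509 = 55.6974; b·c/n = 36·134/509 = 9.4774
OR_MH = (25.3691 + 29.0476 + 55.6974) / (18.1208 + 5.6723 + 9.4774) = 110.1142 / 33.2705 = 3.30967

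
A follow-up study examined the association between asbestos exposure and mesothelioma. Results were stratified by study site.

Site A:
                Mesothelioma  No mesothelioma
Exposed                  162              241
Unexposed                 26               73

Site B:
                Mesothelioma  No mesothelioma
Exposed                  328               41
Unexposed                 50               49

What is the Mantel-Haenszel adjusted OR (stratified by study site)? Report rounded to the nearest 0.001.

3.434

OR_MH = Σ(aᵢdᵢ/nᵢ) / Σ(bᵢcᵢ/nᵢ), where nᵢ is the stratum total.
Stratum 1 (Site A): n = 502; a·d/n = 162·73/502 = 23.5578; b·c/n = 241·26/502 = 12.4821
Stratum 2 (Site B): n = 468; a·d/n = 328·49/468 = 34.3419; b·c/n = 41·50/468 = 4.3803
OR_MH = (23.5578 + 34.3419) / (12.4821 + 4.3803) = 57.8996 / 16.8624 = 3.43365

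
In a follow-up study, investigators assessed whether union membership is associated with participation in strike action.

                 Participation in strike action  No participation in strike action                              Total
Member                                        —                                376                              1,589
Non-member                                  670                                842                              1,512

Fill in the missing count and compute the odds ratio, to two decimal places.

The missing cell is in the exposed row: 1589 − 376 = 1213.
So a = 1213, b = 376, c = 670, d = 842.
OR = (a·d)/(b·c) = (1213 × 842) / (376 × 670) = 1021346 / 251920 = 4.05425

4.05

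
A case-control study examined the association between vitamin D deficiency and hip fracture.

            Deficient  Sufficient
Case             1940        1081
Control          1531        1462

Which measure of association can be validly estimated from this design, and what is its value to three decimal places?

Reading the table with exposure as columns: a = 1940 (Deficient, case), b = 1531 (Deficient, non-case), c = 1081 (Sufficient, case), d = 1462.
This is a case-control study: participants were sampled on outcome status, so risks in the source population cannot be estimated directly — relative risk is not valid here. The odds ratio is the appropriate measure.
OR = (a·d)/(b·c) = (1940 × 1462) / (1531 × 1081) = 2836280 / 1655011 = 1.71375

1.714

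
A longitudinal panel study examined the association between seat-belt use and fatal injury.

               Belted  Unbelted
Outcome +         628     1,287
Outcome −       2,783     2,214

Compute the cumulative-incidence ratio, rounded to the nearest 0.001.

Reading the table with exposure as columns: a = 628 (Belted, case), b = 2783 (Belted, non-case), c = 1287 (Unbelted, case), d = 2214.
Risk in exposed = 628/3411 = 0.18411; risk in unexposed = 1287/3501 = 0.36761.
RR = 0.18411 / 0.36761 = 0.50083
The risk is 50% lower among the exposed than among the unexposed.

0.501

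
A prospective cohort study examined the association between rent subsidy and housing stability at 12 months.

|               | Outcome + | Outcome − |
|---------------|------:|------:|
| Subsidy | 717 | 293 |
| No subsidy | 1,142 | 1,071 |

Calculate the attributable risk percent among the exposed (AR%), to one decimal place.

Cells: a = 717, b = 293, c = 1142, d = 1071.
Risk in exposed = 717/1010 = 0.70990; risk in unexposed = 1142/2213 = 0.51604.
RR = 0.70990/0.51604 = 1.37567
AR% = (RR − 1)/RR × 100 = (1.37567 − 1)/1.37567 × 100 = 27.3080%

27.3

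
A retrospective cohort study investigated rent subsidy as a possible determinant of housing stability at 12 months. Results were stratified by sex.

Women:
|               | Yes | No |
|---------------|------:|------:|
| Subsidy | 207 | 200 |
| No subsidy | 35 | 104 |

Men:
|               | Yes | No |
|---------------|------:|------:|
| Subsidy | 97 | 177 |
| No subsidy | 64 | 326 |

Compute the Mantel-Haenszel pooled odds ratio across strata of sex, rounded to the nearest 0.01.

2.91

OR_MH = Σ(aᵢdᵢ/nᵢ) / Σ(bᵢcᵢ/nᵢ), where nᵢ is the stratum total.
Stratum 1 (Women): n = 546; a·d/n = 207·104/546 = 39.4286; b·c/n = 200·35/546 = 12.8205
Stratum 2 (Men): n = 664; a·d/n = 97·326/664 = 47.6235; b·c/n = 177·64/664 = 17.0602
OR_MH = (39.4286 + 47.6235) / (12.8205 + 17.0602) = 87.0521 / 29.8808 = 2.91332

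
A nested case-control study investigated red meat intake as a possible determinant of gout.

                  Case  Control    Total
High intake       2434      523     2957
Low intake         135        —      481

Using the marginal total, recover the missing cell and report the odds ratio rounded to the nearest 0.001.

11.928

The missing cell is in the unexposed row: 481 − 135 = 346.
So a = 2434, b = 523, c = 135, d = 346.
OR = (a·d)/(b·c) = (2434 × 346) / (523 × 135) = 842164 / 70605 = 11.92782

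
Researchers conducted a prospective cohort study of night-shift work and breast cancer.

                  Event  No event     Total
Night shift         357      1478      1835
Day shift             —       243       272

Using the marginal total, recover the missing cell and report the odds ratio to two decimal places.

2.02

The missing cell is in the unexposed row: 272 − 243 = 29.
So a = 357, b = 1478, c = 29, d = 243.
OR = (a·d)/(b·c) = (357 × 243) / (1478 × 29) = 86751 / 42862 = 2.02396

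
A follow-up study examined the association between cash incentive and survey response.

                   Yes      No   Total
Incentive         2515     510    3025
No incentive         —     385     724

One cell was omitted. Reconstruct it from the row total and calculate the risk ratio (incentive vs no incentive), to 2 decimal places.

The missing cell is in the unexposed row: 724 − 385 = 339.
So a = 2515, b = 510, c = 339, d = 385.
RR = [a/(a+b)] / [c/(c+d)] = (2515/3025) / (339/724) = 0.83140/0.46823 = 1.77563

1.78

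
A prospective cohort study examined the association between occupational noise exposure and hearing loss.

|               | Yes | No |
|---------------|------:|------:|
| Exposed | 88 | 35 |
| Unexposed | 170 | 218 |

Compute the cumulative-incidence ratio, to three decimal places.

Cells: a = 88, b = 35, c = 170, d = 218.
Risk in exposed = 88/123 = 0.71545; risk in unexposed = 170/388 = 0.43814.
RR = 0.71545 / 0.43814 = 1.63290
The risk among the exposed is 1.63 times that among the unexposed.

1.633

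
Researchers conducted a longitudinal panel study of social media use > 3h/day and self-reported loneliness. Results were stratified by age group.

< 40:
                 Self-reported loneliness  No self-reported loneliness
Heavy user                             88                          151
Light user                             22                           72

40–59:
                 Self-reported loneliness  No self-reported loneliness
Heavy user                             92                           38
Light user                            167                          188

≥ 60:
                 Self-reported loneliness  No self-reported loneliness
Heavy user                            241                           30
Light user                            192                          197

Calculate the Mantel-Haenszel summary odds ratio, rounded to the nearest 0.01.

3.98

OR_MH = Σ(aᵢdᵢ/nᵢ) / Σ(bᵢcᵢ/nᵢ), where nᵢ is the stratum total.
Stratum 1 (< 40): n = 333; a·d/n = 88·72/333 = 19.0270; b·c/n = 151·22/333 = 9.9760
Stratum 2 (40–59): n = 485; a·d/n = 92·188/485 = 35.6619; b·c/n = 38·167/485 = 13.0845
Stratum 3 (≥ 60): n = 660; a·d/n = 241·197/660 = 71.9348; b·c/n = 30·192/660 = 8.7273
OR_MH = (19.0270 + 35.6619 + 71.9348) / (9.9760 + 13.0845 + 8.7273) = 126.6237 / 31.7878 = 3.98341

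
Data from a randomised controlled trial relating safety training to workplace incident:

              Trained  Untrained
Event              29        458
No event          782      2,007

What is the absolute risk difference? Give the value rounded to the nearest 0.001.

-0.150

Reading the table with exposure as columns: a = 29 (Trained, case), b = 782 (Trained, non-case), c = 458 (Untrained, case), d = 2007.
Risk in exposed = 29/811 = 0.035758; risk in unexposed = 458/2465 = 0.185801.
Risk difference = 0.035758 − 0.185801 = -0.150043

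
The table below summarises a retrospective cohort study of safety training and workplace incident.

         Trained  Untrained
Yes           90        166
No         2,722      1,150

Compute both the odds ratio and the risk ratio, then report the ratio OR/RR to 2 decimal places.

0.90

Reading the table with exposure as columns: a = 90 (Trained, case), b = 2722 (Trained, non-case), c = 166 (Untrained, case), d = 1150.
OR = (90·1150)/(2722·166) = 103500/451852 = 0.22906
Risk in exposed = 90/2812 = 0.03201; risk in unexposed = 166/1316 = 0.12614; RR = 0.25373
OR/RR = 0.22906 / 0.25373 = 0.90275
The outcome is not rare, so the OR lies further from 1 than the RR.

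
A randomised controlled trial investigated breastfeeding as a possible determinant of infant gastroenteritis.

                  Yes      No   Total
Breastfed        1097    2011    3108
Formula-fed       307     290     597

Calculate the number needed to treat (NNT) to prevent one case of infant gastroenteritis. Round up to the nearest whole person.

7

Risk in treated group = 1097/3108 = 0.35296; risk in control = 307/597 = 0.51424.
Absolute risk reduction = 0.51424 − 0.35296 = 0.16128
NNT = 1 / ARR = 1 / 0.16128 = 6.200 → round up → 7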